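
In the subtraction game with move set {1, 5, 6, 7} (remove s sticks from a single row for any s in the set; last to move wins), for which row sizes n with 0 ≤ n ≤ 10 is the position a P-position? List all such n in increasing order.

0, 2, 4

Build the Grundy sequence with g(k) = mex{g(k−s) : s ∈ {1, 5, 6, 7}, s ≤ k}:
g(0) = mex{} = 0
g(1) = mex{0} = 1
g(2) = mex{1} = 0
g(3) = mex{0} = 1
g(4) = mex{1} = 0
g(5) = mex{0} = 1
g(6) = mex{0,1} = 2
g(7) = mex{0,1,2} = 3
g(8) = mex{0,1,3} = 2
g(9) = mex{0,1,2} = 3
g(10) = mex{0,1,3} = 2
The P-positions (g = 0) in 0..10 are 0, 2, 4.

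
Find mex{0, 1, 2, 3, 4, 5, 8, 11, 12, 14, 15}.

6

The values 0, 1, 2, 3, 4, 5 are all present; 6 is the first non-negative integer missing from the set.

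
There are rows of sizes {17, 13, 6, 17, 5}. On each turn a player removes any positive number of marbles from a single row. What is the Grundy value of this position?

14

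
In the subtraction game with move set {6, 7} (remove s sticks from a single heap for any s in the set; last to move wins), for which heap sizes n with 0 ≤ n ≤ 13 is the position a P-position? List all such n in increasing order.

0, 1, 2, 3, 4, 5, 13

Build the Grundy sequence with g(k) = mex{g(k−s) : s ∈ {6, 7}, s ≤ k}:
k:     0  1  2  3  4  5  6  7  8  9 10 11 12 13
g(k):  0  0  0  0  0  0  1  1  1  1  1  1  2  0
The P-positions (g = 0) in 0..13 are 0, 1, 2, 3, 4, 5, 13.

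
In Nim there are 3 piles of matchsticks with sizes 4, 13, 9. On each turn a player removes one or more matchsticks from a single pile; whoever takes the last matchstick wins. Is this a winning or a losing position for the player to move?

Losing position

Compute the nim-sum pairwise:
4 XOR 13 = 9
9 XOR 9 = 0
The nim-sum is 0, so this is a P-position: the player to move is in a losing position under optimal play.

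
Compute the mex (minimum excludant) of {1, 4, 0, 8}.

2

The values 0, 1 are all present; 2 is the first non-negative integer missing from the set.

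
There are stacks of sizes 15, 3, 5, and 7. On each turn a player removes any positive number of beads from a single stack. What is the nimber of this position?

14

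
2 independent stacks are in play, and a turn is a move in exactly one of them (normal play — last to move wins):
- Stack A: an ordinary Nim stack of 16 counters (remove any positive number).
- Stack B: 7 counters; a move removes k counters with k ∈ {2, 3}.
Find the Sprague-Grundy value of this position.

17

Stack A is a plain Nim stack of size 16, so its Grundy value is 16.
Grundy values for stack B (subtraction set {2, 3}):
g(0) = mex{} = 0
g(1) = mex{} = 0
g(2) = mex{0} = 1
g(3) = mex{0} = 1
g(4) = mex{0,1} = 2
g(5) = mex{1} = 0
g(6) = mex{1,2} = 0
g(7) = mex{0,2} = 1
So g(7) = 1.
The value of a disjunctive sum is the nim-sum of the parts.
Combined value = 16 XOR 1 = 17.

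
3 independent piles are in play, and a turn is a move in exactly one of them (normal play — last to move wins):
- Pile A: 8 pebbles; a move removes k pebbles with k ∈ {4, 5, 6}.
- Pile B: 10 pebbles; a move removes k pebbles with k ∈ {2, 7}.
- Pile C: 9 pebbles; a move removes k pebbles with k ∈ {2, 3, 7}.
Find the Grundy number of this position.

0

For pile A, compute g(0), g(1), … with moves {4, 5, 6}:
k:     0  1  2  3  4  5  6  7  8
g(k):  0  0  0  0  1  1  1  1  2
So g(8) = 2.
Build the Grundy sequence for pile B with g(k) = mex{g(k−s) : s ∈ {2, 7}, s ≤ k}:
k:     0  1  2  3  4  5  6  7  8  9 10
g(k):  0  0  1  1  0  0  1  1  2  0  0
So g(10) = 0.
Build the Grundy sequence for pile C with g(k) = mex{g(k−s) : s ∈ {2, 3, 7}, s ≤ k}:
k:     0  1  2  3  4  5  6  7  8  9
g(k):  0  0  1  1  2  0  0  1  1  2
So g(9) = 2.
By the Sprague-Grundy theorem, the Grundy value of a sum of independent games is the XOR of the component values.
Combined value = 2 XOR 0 XOR 2 = 0.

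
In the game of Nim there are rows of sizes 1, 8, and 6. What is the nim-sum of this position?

15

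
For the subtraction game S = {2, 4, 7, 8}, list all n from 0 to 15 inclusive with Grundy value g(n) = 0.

Grundy values for subtraction set {2, 4, 7, 8}:
k:     0  1  2  3  4  5  6  7  8  9 10 11 12 13 14 15
g(k):  0  0  1  1  2  2  0  3  1  4  2  0  0  1  1  2
The P-positions (g = 0) in 0..15 are 0, 1, 6, 11, 12.

0, 1, 6, 11, 12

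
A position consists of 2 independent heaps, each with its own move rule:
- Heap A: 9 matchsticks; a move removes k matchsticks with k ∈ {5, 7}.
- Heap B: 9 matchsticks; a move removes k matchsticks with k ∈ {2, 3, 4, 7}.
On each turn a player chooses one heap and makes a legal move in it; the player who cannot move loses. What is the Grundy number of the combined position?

5

Build the Grundy sequence for heap A with g(k) = mex{g(k−s) : s ∈ {5, 7}, s ≤ k}:
g(0) = mex{} = 0
g(1) = mex{} = 0
g(2) = mex{} = 0
g(3) = mex{} = 0
g(4) = mex{} = 0
g(5) = mex{0} = 1
g(6) = mex{0} = 1
g(7) = mex{0} = 1
g(8) = mex{0} = 1
g(9) = mex{0} = 1
So g(9) = 1.
Build the Grundy sequence for heap B with g(k) = mex{g(k−s) : s ∈ {2, 3, 4, 7}, s ≤ k}:
k:     0  1  2  3  4  5  6  7  8  9
g(k):  0  0  1  1  2  2  0  3  1  4
So g(9) = 4.
The value of a disjunctive sum is the nim-sum of the parts.
Combined value = 1 ⊕ 4 = 5.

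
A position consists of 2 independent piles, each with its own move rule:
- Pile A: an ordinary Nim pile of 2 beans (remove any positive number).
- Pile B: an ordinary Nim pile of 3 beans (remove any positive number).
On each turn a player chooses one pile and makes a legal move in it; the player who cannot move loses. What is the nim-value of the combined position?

1

Pile A is a plain Nim pile of size 2, so its Grundy value is 2.
Pile B is a plain Nim pile of size 3, so its Grundy value is 3.
The value of a disjunctive sum is the nim-sum of the parts.
Combined value = 2 XOR 3 = 1.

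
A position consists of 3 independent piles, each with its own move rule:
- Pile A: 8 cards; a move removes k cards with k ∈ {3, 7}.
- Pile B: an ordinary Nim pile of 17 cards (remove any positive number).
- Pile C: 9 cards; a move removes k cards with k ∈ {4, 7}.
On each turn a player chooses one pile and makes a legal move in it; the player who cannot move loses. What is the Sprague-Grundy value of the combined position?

17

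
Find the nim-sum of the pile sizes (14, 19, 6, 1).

26

Nim-sum: 14 ^ 19 ^ 6 ^ 1 = 26.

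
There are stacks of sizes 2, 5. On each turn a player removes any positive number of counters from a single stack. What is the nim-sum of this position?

Nim-sum: 2 ⊕ 5 = 7.

7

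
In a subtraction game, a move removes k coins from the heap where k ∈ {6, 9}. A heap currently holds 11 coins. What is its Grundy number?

Grundy values for subtraction set {6, 9}:
g(0) = mex{} = 0
g(1) = mex{} = 0
g(2) = mex{} = 0
g(3) = mex{} = 0
g(4) = mex{} = 0
g(5) = mex{} = 0
g(6) = mex{0} = 1
g(7) = mex{0} = 1
g(8) = mex{0} = 1
g(9) = mex{0} = 1
g(10) = mex{0} = 1
g(11) = mex{0} = 1
So g(11) = 1.

1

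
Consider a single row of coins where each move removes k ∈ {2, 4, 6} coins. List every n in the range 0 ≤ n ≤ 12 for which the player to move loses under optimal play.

0, 1, 8, 9

Grundy values for subtraction set {2, 4, 6}:
g(0) = mex{} = 0
g(1) = mex{} = 0
g(2) = mex{0} = 1
g(3) = mex{0} = 1
g(4) = mex{0,1} = 2
g(5) = mex{0,1} = 2
g(6) = mex{0,1,2} = 3
g(7) = mex{0,1,2} = 3
g(8) = mex{1,2,3} = 0
g(9) = mex{1,2,3} = 0
g(10) = mex{0,2,3} = 1
g(11) = mex{0,2,3} = 1
g(12) = mex{0,1,3} = 2
The P-positions (g = 0) in 0..12 are 0, 1, 8, 9.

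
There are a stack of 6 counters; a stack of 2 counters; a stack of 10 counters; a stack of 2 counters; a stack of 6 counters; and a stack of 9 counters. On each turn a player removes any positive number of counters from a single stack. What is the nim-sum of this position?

Nim-sum: 6 ⊕ 2 ⊕ 10 ⊕ 2 ⊕ 6 ⊕ 9 = 3.

3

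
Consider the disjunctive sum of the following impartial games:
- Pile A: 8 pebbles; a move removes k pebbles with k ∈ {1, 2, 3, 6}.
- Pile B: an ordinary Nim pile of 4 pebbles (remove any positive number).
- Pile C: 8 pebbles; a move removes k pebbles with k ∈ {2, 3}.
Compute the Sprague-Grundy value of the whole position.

5

Build the Grundy sequence for pile A with g(k) = mex{g(k−s) : s ∈ {1, 2, 3, 6}, s ≤ k}:
g(0) = mex{} = 0
g(1) = mex{0} = 1
g(2) = mex{0,1} = 2
g(3) = mex{0,1,2} = 3
g(4) = mex{1,2,3} = 0
g(5) = mex{0,2,3} = 1
g(6) = mex{0,1,3} = 2
g(7) = mex{0,1,2} = 3
g(8) = mex{1,2,3} = 0
So g(8) = 0.
Pile B is a plain Nim pile of size 4, so its Grundy value is 4.
Grundy values for pile C (subtraction set {2, 3}):
g(0) = mex{} = 0
g(1) = mex{} = 0
g(2) = mex{0} = 1
g(3) = mex{0} = 1
g(4) = mex{0,1} = 2
g(5) = mex{1} = 0
g(6) = mex{1,2} = 0
g(7) = mex{0,2} = 1
g(8) = mex{0} = 1
So g(8) = 1.
By the Sprague-Grundy theorem, the Grundy value of a sum of independent games is the XOR of the component values.
Combined value = 0 XOR 4 XOR 1 = 5.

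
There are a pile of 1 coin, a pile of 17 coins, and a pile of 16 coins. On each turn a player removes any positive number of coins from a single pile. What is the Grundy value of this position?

0

Bitwise XOR of the heap sizes:
  00001  (1)
  10001  (17)
  10000  (16)
  -----
  00000  (0)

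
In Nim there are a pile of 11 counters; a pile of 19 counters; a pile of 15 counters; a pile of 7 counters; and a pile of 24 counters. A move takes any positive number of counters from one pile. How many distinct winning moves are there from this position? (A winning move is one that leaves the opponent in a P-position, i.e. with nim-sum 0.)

3

Nim-sum: 11 XOR 19 XOR 15 XOR 7 XOR 24 = 8.
The overall nim-sum is X = 8. A pile of size p has a winning move iff p XOR X < p (reduce it to p XOR X).
  11: 11 XOR 8 = 3 < 11 — winning move (to 3).
  19: 19 XOR 8 = 27 ≥ 19 — no move.
  15: 15 XOR 8 = 7 < 15 — winning move (to 7).
  7: 7 XOR 8 = 15 ≥ 7 — no move.
  24: 24 XOR 8 = 16 < 24 — winning move (to 16).
That gives 3 winning moves.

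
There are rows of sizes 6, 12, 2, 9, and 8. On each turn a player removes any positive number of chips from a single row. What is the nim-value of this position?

9

Nim-sum: 6 ^ 12 ^ 2 ^ 9 ^ 8 = 9.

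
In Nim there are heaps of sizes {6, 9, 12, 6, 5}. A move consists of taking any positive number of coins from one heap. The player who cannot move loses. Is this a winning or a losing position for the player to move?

Losing position

Write each in binary and XOR column by column:
  0110  (6)
  1001  (9)
  1100  (12)
  0110  (6)
  0101  (5)
  ----
  0000  (0)
The nim-sum is 0, so this is a P-position: the player to move is in a losing position under optimal play.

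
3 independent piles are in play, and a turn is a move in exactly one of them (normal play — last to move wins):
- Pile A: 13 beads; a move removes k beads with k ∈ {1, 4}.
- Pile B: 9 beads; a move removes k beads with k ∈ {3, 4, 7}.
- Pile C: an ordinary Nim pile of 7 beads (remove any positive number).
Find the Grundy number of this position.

5

Grundy values for pile A (subtraction set {1, 4}):
g(0) = mex{} = 0
g(1) = mex{0} = 1
g(2) = mex{1} = 0
g(3) = mex{0} = 1
g(4) = mex{0,1} = 2
g(5) = mex{1,2} = 0
g(6) = mex{0} = 1
g(7) = mex{1} = 0
g(8) = mex{0,2} = 1
g(9) = mex{0,1} = 2
g(10) = mex{1,2} = 0
g(11) = mex{0} = 1
g(12) = mex{1} = 0
g(13) = mex{0,2} = 1
So g(13) = 1.
Grundy values for pile B (subtraction set {3, 4, 7}):
k:     0  1  2  3  4  5  6  7  8  9
g(k):  0  0  0  1  1  1  2  2  2  3
So g(9) = 3.
Pile C is a plain Nim pile of size 7, so its Grundy value is 7.
By the Sprague-Grundy theorem, the Grundy value of a sum of independent games is the XOR of the component values.
Combined value = 1 XOR 3 XOR 7 = 5.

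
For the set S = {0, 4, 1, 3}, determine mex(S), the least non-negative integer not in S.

2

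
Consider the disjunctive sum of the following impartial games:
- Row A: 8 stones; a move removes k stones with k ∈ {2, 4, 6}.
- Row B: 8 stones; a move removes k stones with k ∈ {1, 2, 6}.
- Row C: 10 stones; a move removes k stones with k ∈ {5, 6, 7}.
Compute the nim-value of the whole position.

Grundy values for row A (subtraction set {2, 4, 6}):
k:     0  1  2  3  4  5  6  7  8
g(k):  0  0  1  1  2  2  3  3  0
So g(8) = 0.
Build the Grundy sequence for row B with g(k) = mex{g(k−s) : s ∈ {1, 2, 6}, s ≤ k}:
g(0) = mex{} = 0
g(1) = mex{0} = 1
g(2) = mex{0,1} = 2
g(3) = mex{1,2} = 0
g(4) = mex{0,2} = 1
g(5) = mex{0,1} = 2
g(6) = mex{0,1,2} = 3
g(7) = mex{1,2,3} = 0
g(8) = mex{0,2,3} = 1
So g(8) = 1.
Grundy values for row C (subtraction set {5, 6, 7}):
k:     0  1  2  3  4  5  6  7  8  9 10
g(k):  0  0  0  0  0  1  1  1  1  1  2
So g(10) = 2.
By the Sprague-Grundy theorem, the Grundy value of a sum of independent games is the XOR of the component values.
Combined value = 0 XOR 1 XOR 2 = 3.

3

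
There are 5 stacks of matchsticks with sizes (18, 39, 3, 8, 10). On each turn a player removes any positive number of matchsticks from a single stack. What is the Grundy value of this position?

52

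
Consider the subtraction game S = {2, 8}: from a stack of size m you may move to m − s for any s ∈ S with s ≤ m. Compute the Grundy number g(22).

1

Grundy values for subtraction set {2, 8}:
k:     0  1  2  3  4  5  6  7  8  9 10 11 12 13 14 15 16 17 18 19 20 21 22
g(k):  0  0  1  1  0  0  1  1  2  2  0  0  1  1  0  0  1  1  2  2  0  0  1
So g(22) = 1.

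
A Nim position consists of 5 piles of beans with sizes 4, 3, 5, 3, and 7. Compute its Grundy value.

Nim-sum: 4 XOR 3 XOR 5 XOR 3 XOR 7 = 6.

6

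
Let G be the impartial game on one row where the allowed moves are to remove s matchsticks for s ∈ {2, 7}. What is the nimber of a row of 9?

Compute g(0), g(1), … for moves {2, 7}:
g(0) = mex{} = 0
g(1) = mex{} = 0
g(2) = mex{0} = 1
g(3) = mex{0} = 1
g(4) = mex{1} = 0
g(5) = mex{1} = 0
g(6) = mex{0} = 1
g(7) = mex{0} = 1
g(8) = mex{0,1} = 2
g(9) = mex{1} = 0
So g(9) = 0.

0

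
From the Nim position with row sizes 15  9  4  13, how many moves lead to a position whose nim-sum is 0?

In binary:
  1111  (15)
  1001  (9)
  0100  (4)
  1101  (13)
  ----
  1111  (15)
The overall nim-sum is X = 15. A row of size p has a winning move iff p XOR X < p (reduce it to p XOR X).
  15: 15 XOR 15 = 0 < 15 — winning move (to 0).
  9: 9 XOR 15 = 6 < 9 — winning move (to 6).
  4: 4 XOR 15 = 11 ≥ 4 — no move.
  13: 13 XOR 15 = 2 < 13 — winning move (to 2).
That gives 3 winning moves.

3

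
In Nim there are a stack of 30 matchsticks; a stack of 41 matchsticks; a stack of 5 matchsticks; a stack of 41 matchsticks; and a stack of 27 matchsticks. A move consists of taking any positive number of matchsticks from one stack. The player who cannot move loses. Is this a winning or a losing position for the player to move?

Losing position

In binary:
  011110  (30)
  101001  (41)
  000101  (5)
  101001  (41)
  011011  (27)
  ------
  000000  (0)
The nim-sum is 0, so this is a P-position: the player to move is in a losing position under optimal play.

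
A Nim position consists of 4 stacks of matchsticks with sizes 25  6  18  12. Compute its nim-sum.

1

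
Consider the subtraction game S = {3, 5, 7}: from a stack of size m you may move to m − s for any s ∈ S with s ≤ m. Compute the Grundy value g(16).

2

Build the Grundy sequence with g(k) = mex{g(k−s) : s ∈ {3, 5, 7}, s ≤ k}:
k:     0  1  2  3  4  5  6  7  8  9 10 11 12 13 14 15 16
g(k):  0  0  0  1  1  1  2  2  2  3  0  0  0  1  1  1  2
So g(16) = 2.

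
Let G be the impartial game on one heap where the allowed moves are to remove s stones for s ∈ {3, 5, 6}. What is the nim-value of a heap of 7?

Grundy values for subtraction set {3, 5, 6}:
k:     0  1  2  3  4  5  6  7
g(k):  0  0  0  1  1  1  2  2
So g(7) = 2.

2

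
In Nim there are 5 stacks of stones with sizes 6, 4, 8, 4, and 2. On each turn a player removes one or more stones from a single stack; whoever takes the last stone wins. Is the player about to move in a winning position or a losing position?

Winning position

In binary:
  0110  (6)
  0100  (4)
  1000  (8)
  0100  (4)
  0010  (2)
  ----
  1100  (12)
The nim-sum is 12 ≠ 0, so this is an N-position: the player to move can win.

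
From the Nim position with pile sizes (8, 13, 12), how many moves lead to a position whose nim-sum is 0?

Nim-sum: 8 XOR 13 XOR 12 = 9.
The overall nim-sum is X = 9. A pile of size p has a winning move iff p XOR X < p (reduce it to p XOR X).
  8: 8 XOR 9 = 1 < 8 — winning move (to 1).
  13: 13 XOR 9 = 4 < 13 — winning move (to 4).
  12: 12 XOR 9 = 5 < 12 — winning move (to 5).
That gives 3 winning moves.

3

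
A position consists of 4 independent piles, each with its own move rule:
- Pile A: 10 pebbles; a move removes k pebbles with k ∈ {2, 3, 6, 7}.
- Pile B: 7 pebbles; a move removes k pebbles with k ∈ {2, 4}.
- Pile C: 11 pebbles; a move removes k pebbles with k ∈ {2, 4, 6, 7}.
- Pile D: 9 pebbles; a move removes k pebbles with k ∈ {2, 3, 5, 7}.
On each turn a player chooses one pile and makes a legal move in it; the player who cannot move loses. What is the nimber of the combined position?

1

Build the Grundy sequence for pile A with g(k) = mex{g(k−s) : s ∈ {2, 3, 6, 7}, s ≤ k}:
k:     0  1  2  3  4  5  6  7  8  9 10
g(k):  0  0  1  1  2  0  3  1  2  0  0
So g(10) = 0.
For pile B, compute g(0), g(1), … with moves {2, 4}:
k:     0  1  2  3  4  5  6  7
g(k):  0  0  1  1  2  2  0  0
So g(7) = 0.
For pile C, compute g(0), g(1), … with moves {2, 4, 6, 7}:
g(0) = mex{} = 0
g(1) = mex{} = 0
g(2) = mex{0} = 1
g(3) = mex{0} = 1
g(4) = mex{0,1} = 2
g(5) = mex{0,1} = 2
g(6) = mex{0,1,2} = 3
g(7) = mex{0,1,2} = 3
g(8) = mex{0,1,2,3} = 4
g(9) = mex{1,2,3} = 0
g(10) = mex{1,2,3,4} = 0
g(11) = mex{0,2,3} = 1
So g(11) = 1.
For pile D, compute g(0), g(1), … with moves {2, 3, 5, 7}:
g(0) = mex{} = 0
g(1) = mex{} = 0
g(2) = mex{0} = 1
g(3) = mex{0} = 1
g(4) = mex{0,1} = 2
g(5) = mex{0,1} = 2
g(6) = mex{0,1,2} = 3
g(7) = mex{0,1,2} = 3
g(8) = mex{0,1,2,3} = 4
g(9) = mex{1,2,3} = 0
So g(9) = 0.
The value of a disjunctive sum is the nim-sum of the parts.
Combined value = 0 XOR 0 XOR 1 XOR 0 = 1.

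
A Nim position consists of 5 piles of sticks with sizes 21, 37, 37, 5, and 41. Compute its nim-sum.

57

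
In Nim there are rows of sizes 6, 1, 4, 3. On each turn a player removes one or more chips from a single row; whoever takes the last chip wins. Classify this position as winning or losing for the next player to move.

Nim-sum: 6 XOR 1 XOR 4 XOR 3 = 0.
The nim-sum is 0, so this is a P-position: the player to move is in a losing position under optimal play.

Losing position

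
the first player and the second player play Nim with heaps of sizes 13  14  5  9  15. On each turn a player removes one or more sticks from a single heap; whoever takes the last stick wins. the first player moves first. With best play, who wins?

Bitwise XOR of the heap sizes:
  1101  (13)
  1110  (14)
  0101  (5)
  1001  (9)
  1111  (15)
  ----
  0000  (0)
The nim-sum is 0, so this is a P-position: the player to move is in a losing position under optimal play; the first player is about to move from it and so loses — the second player wins.

the second player wins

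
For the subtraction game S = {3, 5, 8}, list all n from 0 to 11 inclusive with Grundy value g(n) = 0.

Grundy values for subtraction set {3, 5, 8}:
g(0) = mex{} = 0
g(1) = mex{} = 0
g(2) = mex{} = 0
g(3) = mex{0} = 1
g(4) = mex{0} = 1
g(5) = mex{0} = 1
g(6) = mex{0,1} = 2
g(7) = mex{0,1} = 2
g(8) = mex{0,1} = 2
g(9) = mex{0,1,2} = 3
g(10) = mex{0,1,2} = 3
g(11) = mex{1,2} = 0
The P-positions (g = 0) in 0..11 are 0, 1, 2, 11.

0, 1, 2, 11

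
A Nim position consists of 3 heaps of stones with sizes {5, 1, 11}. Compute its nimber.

15

In binary:
  0101  (5)
  0001  (1)
  1011  (11)
  ----
  1111  (15)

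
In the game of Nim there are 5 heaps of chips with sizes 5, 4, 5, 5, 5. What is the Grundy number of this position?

Bitwise XOR of the heap sizes:
  101  (5)
  100  (4)
  101  (5)
  101  (5)
  101  (5)
  ---
  100  (4)

4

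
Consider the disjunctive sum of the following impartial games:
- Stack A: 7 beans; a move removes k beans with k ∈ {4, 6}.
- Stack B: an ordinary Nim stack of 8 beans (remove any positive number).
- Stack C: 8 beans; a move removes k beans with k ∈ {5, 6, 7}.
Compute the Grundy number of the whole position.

Grundy values for stack A (subtraction set {4, 6}):
k:     0  1  2  3  4  5  6  7
g(k):  0  0  0  0  1  1  1  1
So g(7) = 1.
Stack B is a plain Nim stack of size 8, so its Grundy value is 8.
For stack C, compute g(0), g(1), … with moves {5, 6, 7}:
k:     0  1  2  3  4  5  6  7  8
g(k):  0  0  0  0  0  1  1  1  1
So g(8) = 1.
By the Sprague-Grundy theorem, the Grundy value of a sum of independent games is the XOR of the component values.
Combined value = 1 XOR 8 XOR 1 = 8.

8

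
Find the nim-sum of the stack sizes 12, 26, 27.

13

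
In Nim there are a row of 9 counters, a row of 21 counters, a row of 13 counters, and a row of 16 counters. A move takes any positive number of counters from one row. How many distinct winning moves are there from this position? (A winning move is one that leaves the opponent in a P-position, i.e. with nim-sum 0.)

Nim-sum: 9 XOR 21 XOR 13 XOR 16 = 1.
The overall nim-sum is X = 1. A row of size p has a winning move iff p XOR X < p (reduce it to p XOR X).
  9: 9 XOR 1 = 8 < 9 — winning move (to 8).
  21: 21 XOR 1 = 20 < 21 — winning move (to 20).
  13: 13 XOR 1 = 12 < 13 — winning move (to 12).
  16: 16 XOR 1 = 17 ≥ 16 — no move.
That gives 3 winning moves.

3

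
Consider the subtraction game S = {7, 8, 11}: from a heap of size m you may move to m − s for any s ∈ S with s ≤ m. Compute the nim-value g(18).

0

Compute g(0), g(1), … for moves {7, 8, 11}:
k:     0  1  2  3  4  5  6  7  8  9 10 11 12 13 14 15 16 17 18
g(k):  0  0  0  0  0  0  0  1  1  1  1  1  1  1  2  2  2  2  0
So g(18) = 0.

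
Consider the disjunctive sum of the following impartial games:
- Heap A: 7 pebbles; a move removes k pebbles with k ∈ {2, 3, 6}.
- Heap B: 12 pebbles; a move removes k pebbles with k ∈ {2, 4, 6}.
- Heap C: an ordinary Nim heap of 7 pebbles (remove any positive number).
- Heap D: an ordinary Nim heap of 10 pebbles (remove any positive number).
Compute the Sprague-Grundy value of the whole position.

14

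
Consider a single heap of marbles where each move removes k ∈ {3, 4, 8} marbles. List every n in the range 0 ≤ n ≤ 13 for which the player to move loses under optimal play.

0, 1, 2, 7, 12, 13

Grundy values for subtraction set {3, 4, 8}:
k:     0  1  2  3  4  5  6  7  8  9 10 11 12 13
g(k):  0  0  0  1  1  1  2  0  2  3  1  3  0  0
The P-positions (g = 0) in 0..13 are 0, 1, 2, 7, 12, 13.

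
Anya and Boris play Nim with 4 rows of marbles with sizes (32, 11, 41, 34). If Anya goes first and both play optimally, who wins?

Compute the nim-sum pairwise:
32 ⊕ 11 = 43
43 ⊕ 41 = 2
2 ⊕ 34 = 32
The nim-sum is 32 ≠ 0, so this is an N-position: the player to move can win; Anya has a winning move.

Anya wins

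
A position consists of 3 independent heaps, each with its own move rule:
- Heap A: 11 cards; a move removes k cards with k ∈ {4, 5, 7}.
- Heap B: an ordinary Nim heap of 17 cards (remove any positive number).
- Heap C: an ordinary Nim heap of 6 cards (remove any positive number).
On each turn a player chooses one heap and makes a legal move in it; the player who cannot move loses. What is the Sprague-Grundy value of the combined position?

23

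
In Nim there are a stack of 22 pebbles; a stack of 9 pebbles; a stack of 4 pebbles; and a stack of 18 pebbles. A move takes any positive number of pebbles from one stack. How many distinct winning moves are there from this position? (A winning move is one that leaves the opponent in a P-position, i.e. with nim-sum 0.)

In binary:
  10110  (22)
  01001  (9)
  00100  (4)
  10010  (18)
  -----
  01001  (9)
The overall nim-sum is X = 9. A stack of size p has a winning move iff p XOR X < p (reduce it to p XOR X).
  22: 22 XOR 9 = 31 ≥ 22 — no move.
  9: 9 XOR 9 = 0 < 9 — winning move (to 0).
  4: 4 XOR 9 = 13 ≥ 4 — no move.
  18: 18 XOR 9 = 27 ≥ 18 — no move.
That gives 1 winning move.

1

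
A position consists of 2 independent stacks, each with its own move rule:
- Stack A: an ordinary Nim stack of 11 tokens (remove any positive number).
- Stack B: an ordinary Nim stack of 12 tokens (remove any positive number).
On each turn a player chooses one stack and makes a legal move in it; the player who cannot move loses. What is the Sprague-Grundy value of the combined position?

7

Stack A is a plain Nim stack of size 11, so its Grundy value is 11.
Stack B is a plain Nim stack of size 12, so its Grundy value is 12.
The value of a disjunctive sum is the nim-sum of the parts.
Combined value = 11 ⊕ 12 = 7.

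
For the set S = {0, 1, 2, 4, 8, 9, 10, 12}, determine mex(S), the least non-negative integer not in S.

3

The values 0, 1, 2 are all present; 3 is the first non-negative integer missing from the set.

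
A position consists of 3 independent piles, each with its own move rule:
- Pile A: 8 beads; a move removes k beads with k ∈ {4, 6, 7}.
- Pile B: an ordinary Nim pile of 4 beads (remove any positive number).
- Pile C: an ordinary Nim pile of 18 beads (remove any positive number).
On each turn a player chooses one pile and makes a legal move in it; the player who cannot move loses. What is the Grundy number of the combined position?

20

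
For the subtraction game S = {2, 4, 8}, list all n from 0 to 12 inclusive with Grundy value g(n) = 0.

Compute g(0), g(1), … for moves {2, 4, 8}:
k:     0  1  2  3  4  5  6  7  8  9 10 11 12
g(k):  0  0  1  1  2  2  0  0  1  1  2  2  0
The P-positions (g = 0) in 0..12 are 0, 1, 6, 7, 12.

0, 1, 6, 7, 12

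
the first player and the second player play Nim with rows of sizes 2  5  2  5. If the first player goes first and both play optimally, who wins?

Compute the nim-sum pairwise:
2 ^ 5 = 7
7 ^ 2 = 5
5 ^ 5 = 0
The nim-sum is 0, so this is a P-position: the player to move is in a losing position under optimal play; the first player is about to move from it and so loses — the second player wins.

the second player wins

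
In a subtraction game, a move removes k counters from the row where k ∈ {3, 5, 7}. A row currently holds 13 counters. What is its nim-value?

Compute g(0), g(1), … for moves {3, 5, 7}:
k:     0  1  2  3  4  5  6  7  8  9 10 11 12 13
g(k):  0  0  0  1  1  1  2  2  2  3  0  0  0  1
So g(13) = 1.

1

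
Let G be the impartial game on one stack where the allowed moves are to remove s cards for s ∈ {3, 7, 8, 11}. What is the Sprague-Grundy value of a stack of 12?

2

Build the Grundy sequence with g(k) = mex{g(k−s) : s ∈ {3, 7, 8, 11}, s ≤ k}:
g(0) = mex{} = 0
g(1) = mex{} = 0
g(2) = mex{} = 0
g(3) = mex{0} = 1
g(4) = mex{0} = 1
g(5) = mex{0} = 1
g(6) = mex{1} = 0
g(7) = mex{0,1} = 2
g(8) = mex{0,1} = 2
g(9) = mex{0} = 1
g(10) = mex{0,1,2} = 3
g(11) = mex{0,1,2} = 3
g(12) = mex{0,1} = 2
So g(12) = 2.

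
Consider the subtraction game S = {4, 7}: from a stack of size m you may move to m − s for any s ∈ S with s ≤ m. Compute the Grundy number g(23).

0

Grundy values for subtraction set {4, 7}:
k:     0  1  2  3  4  5  6  7  8  9 10 11 12 13 14 15 16 17 18 19 20 21 22 23
g(k):  0  0  0  0  1  1  1  1  2  2  2  0  0  0  0  1  1  1  1  2  2  2  0  0
So g(23) = 0.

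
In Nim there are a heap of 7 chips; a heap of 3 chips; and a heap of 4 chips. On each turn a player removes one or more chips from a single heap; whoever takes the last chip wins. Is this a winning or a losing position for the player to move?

Bitwise XOR of the heap sizes:
  111  (7)
  011  (3)
  100  (4)
  ---
  000  (0)
The nim-sum is 0, so this is a P-position: the player to move is in a losing position under optimal play.

Losing position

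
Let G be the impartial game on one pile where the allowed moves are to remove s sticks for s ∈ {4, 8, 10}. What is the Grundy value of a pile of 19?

1

Build the Grundy sequence with g(k) = mex{g(k−s) : s ∈ {4, 8, 10}, s ≤ k}:
k:     0  1  2  3  4  5  6  7  8  9 10 11 12 13 14 15 16 17 18 19
g(k):  0  0  0  0  1  1  1  1  2  2  2  2  3  3  0  0  0  0  1  1
So g(19) = 1.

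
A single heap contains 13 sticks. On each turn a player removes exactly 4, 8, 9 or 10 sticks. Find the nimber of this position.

Grundy values for subtraction set {4, 8, 9, 10}:
g(0) = mex{} = 0
g(1) = mex{} = 0
g(2) = mex{} = 0
g(3) = mex{} = 0
g(4) = mex{0} = 1
g(5) = mex{0} = 1
g(6) = mex{0} = 1
g(7) = mex{0} = 1
g(8) = mex{0,1} = 2
g(9) = mex{0,1} = 2
g(10) = mex{0,1} = 2
g(11) = mex{0,1} = 2
g(12) = mex{0,1,2} = 3
g(13) = mex{0,1,2} = 3
So g(13) = 3.

3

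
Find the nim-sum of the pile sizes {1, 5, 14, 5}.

15

Nim-sum: 1 ^ 5 ^ 14 ^ 5 = 15.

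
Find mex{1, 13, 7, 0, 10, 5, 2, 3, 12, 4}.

6

The values 0, 1, 2, 3, 4, 5 are all present; 6 is the first non-negative integer missing from the set.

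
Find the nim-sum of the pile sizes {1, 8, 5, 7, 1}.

10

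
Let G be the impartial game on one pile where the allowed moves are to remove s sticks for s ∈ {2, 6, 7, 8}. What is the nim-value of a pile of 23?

Build the Grundy sequence with g(k) = mex{g(k−s) : s ∈ {2, 6, 7, 8}, s ≤ k}:
k:     0  1  2  3  4  5  6  7  8  9 10 11 12 13 14 15 16 17 18 19 20 21 22 23
g(k):  0  0  1  1  0  0  1  1  2  2  3  3  2  2  0  0  1  1  0  0  1  1  2  2
So g(23) = 2.

2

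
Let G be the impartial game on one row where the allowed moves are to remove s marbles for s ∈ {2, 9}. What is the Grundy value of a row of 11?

0

Compute g(0), g(1), … for moves {2, 9}:
g(0) = mex{} = 0
g(1) = mex{} = 0
g(2) = mex{0} = 1
g(3) = mex{0} = 1
g(4) = mex{1} = 0
g(5) = mex{1} = 0
g(6) = mex{0} = 1
g(7) = mex{0} = 1
g(8) = mex{1} = 0
g(9) = mex{0,1} = 2
g(10) = mex{0} = 1
g(11) = mex{1,2} = 0
So g(11) = 0.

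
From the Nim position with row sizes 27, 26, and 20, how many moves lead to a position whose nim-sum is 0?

3

Compute the nim-sum pairwise:
27 ⊕ 26 = 1
1 ⊕ 20 = 21
The overall nim-sum is X = 21. A row of size p has a winning move iff p XOR X < p (reduce it to p XOR X).
  27: 27 XOR 21 = 14 < 27 — winning move (to 14).
  26: 26 XOR 21 = 15 < 26 — winning move (to 15).
  20: 20 XOR 21 = 1 < 20 — winning move (to 1).
That gives 3 winning moves.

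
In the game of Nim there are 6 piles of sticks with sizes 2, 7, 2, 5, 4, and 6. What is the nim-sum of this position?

0

Compute the nim-sum pairwise:
2 ⊕ 7 = 5
5 ⊕ 2 = 7
7 ⊕ 5 = 2
2 ⊕ 4 = 6
6 ⊕ 6 = 0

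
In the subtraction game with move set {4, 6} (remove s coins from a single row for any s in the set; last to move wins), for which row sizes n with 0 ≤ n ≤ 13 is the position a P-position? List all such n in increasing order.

0, 1, 2, 3, 10, 11, 12, 13

Grundy values for subtraction set {4, 6}:
k:     0  1  2  3  4  5  6  7  8  9 10 11 12 13
g(k):  0  0  0  0  1  1  1  1  2  2  0  0  0  0
The P-positions (g = 0) in 0..13 are 0, 1, 2, 3, 10, 11, 12, 13.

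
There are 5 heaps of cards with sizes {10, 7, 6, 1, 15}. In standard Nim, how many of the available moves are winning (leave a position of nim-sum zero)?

Compute the nim-sum pairwise:
10 ⊕ 7 = 13
13 ⊕ 6 = 11
11 ⊕ 1 = 10
10 ⊕ 15 = 5
The overall nim-sum is X = 5. A heap of size p has a winning move iff p XOR X < p (reduce it to p XOR X).
  10: 10 XOR 5 = 15 ≥ 10 — no move.
  7: 7 XOR 5 = 2 < 7 — winning move (to 2).
  6: 6 XOR 5 = 3 < 6 — winning move (to 3).
  1: 1 XOR 5 = 4 ≥ 1 — no move.
  15: 15 XOR 5 = 10 < 15 — winning move (to 10).
That gives 3 winning moves.

3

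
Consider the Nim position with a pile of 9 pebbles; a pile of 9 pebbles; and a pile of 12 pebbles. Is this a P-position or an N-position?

N-position

Nim-sum: 9 ⊕ 9 ⊕ 12 = 12.
The nim-sum is 12 ≠ 0, so this is an N-position: the player to move can win.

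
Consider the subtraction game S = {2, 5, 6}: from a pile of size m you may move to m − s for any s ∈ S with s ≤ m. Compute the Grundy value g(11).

0

Grundy values for subtraction set {2, 5, 6}:
g(0) = mex{} = 0
g(1) = mex{} = 0
g(2) = mex{0} = 1
g(3) = mex{0} = 1
g(4) = mex{1} = 0
g(5) = mex{0,1} = 2
g(6) = mex{0} = 1
g(7) = mex{0,1,2} = 3
g(8) = mex{1} = 0
g(9) = mex{0,1,3} = 2
g(10) = mex{0,2} = 1
g(11) = mex{1,2} = 0
So g(11) = 0.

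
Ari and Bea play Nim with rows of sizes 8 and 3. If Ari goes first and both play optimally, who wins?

Nim-sum: 8 ⊕ 3 = 11.
The nim-sum is 11 ≠ 0, so this is an N-position: the player to move can win; Ari has a winning move.

Ari wins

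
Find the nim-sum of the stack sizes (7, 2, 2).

Bitwise XOR of the heap sizes:
  111  (7)
  010  (2)
  010  (2)
  ---
  111  (7)

7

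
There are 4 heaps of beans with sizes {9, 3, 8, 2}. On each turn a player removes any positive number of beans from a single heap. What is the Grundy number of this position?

0

In binary:
  1001  (9)
  0011  (3)
  1000  (8)
  0010  (2)
  ----
  0000  (0)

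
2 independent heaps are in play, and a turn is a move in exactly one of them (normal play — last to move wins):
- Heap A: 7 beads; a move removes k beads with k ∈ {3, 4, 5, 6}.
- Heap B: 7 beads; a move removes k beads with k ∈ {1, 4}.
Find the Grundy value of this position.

Build the Grundy sequence for heap A with g(k) = mex{g(k−s) : s ∈ {3, 4, 5, 6}, s ≤ k}:
k:     0  1  2  3  4  5  6  7
g(k):  0  0  0  1  1  1  2  2
So g(7) = 2.
Grundy values for heap B (subtraction set {1, 4}):
g(0) = mex{} = 0
g(1) = mex{0} = 1
g(2) = mex{1} = 0
g(3) = mex{0} = 1
g(4) = mex{0,1} = 2
g(5) = mex{1,2} = 0
g(6) = mex{0} = 1
g(7) = mex{1} = 0
So g(7) = 0.
By the Sprague-Grundy theorem, the Grundy value of a sum of independent games is the XOR of the component values.
Combined value = 2 XOR 0 = 2.

2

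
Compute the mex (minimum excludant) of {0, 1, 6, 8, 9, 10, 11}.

The values 0, 1 are all present; 2 is the first non-negative integer missing from the set.

2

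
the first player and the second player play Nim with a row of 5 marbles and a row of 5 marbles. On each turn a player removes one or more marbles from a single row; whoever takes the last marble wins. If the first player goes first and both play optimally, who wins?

the second player wins

Bitwise XOR of the heap sizes:
  101  (5)
  101  (5)
  ---
  000  (0)
The nim-sum is 0, so this is a P-position: the player to move is in a losing position under optimal play; the first player is about to move from it and so loses — the second player wins.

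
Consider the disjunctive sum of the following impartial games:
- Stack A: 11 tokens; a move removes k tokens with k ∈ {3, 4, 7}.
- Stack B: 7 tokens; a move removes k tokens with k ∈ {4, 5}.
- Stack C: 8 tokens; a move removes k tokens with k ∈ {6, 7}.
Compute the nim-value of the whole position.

For stack A, compute g(0), g(1), … with moves {3, 4, 7}:
k:     0  1  2  3  4  5  6  7  8  9 10 11
g(k):  0  0  0  1  1  1  2  2  2  3  0  0
So g(11) = 0.
Grundy values for stack B (subtraction set {4, 5}):
g(0) = mex{} = 0
g(1) = mex{} = 0
g(2) = mex{} = 0
g(3) = mex{} = 0
g(4) = mex{0} = 1
g(5) = mex{0} = 1
g(6) = mex{0} = 1
g(7) = mex{0} = 1
So g(7) = 1.
For stack C, compute g(0), g(1), … with moves {6, 7}:
g(0) = mex{} = 0
g(1) = mex{} = 0
g(2) = mex{} = 0
g(3) = mex{} = 0
g(4) = mex{} = 0
g(5) = mex{} = 0
g(6) = mex{0} = 1
g(7) = mex{0} = 1
g(8) = mex{0} = 1
So g(8) = 1.
The value of a disjunctive sum is the nim-sum of the parts.
Combined value = 0 ⊕ 1 ⊕ 1 = 0.

0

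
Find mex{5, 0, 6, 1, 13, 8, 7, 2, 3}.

4

The values 0, 1, 2, 3 are all present; 4 is the first non-negative integer missing from the set.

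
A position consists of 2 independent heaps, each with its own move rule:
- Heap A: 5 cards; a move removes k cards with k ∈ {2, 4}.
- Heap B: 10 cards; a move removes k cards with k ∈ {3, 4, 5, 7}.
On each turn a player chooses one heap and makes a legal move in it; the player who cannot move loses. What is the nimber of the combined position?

For heap A, compute g(0), g(1), … with moves {2, 4}:
k:     0  1  2  3  4  5
g(k):  0  0  1  1  2  2
So g(5) = 2.
Grundy values for heap B (subtraction set {3, 4, 5, 7}):
k:     0  1  2  3  4  5  6  7  8  9 10
g(k):  0  0  0  1  1  1  2  2  2  3  0
So g(10) = 0.
The value of a disjunctive sum is the nim-sum of the parts.
Combined value = 2 ⊕ 0 = 2.

2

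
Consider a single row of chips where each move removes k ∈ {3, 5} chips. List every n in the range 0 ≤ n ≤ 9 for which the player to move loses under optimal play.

0, 1, 2, 8, 9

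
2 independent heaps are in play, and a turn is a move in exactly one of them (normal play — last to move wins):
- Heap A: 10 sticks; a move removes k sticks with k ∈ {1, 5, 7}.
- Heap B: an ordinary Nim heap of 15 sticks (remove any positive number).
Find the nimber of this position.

Grundy values for heap A (subtraction set {1, 5, 7}):
k:     0  1  2  3  4  5  6  7  8  9 10
g(k):  0  1  0  1  0  1  0  1  0  1  0
So g(10) = 0.
Heap B is a plain Nim heap of size 15, so its Grundy value is 15.
The value of a disjunctive sum is the nim-sum of the parts.
Combined value = 0 XOR 15 = 15.

15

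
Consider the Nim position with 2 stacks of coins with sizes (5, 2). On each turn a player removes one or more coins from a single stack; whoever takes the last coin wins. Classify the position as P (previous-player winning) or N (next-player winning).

N-position

Compute the nim-sum pairwise:
5 ⊕ 2 = 7
The nim-sum is 7 ≠ 0, so this is an N-position: the player to move can win.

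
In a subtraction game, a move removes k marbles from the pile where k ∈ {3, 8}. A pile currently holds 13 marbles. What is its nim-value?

0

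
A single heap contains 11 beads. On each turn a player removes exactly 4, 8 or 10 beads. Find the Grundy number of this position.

2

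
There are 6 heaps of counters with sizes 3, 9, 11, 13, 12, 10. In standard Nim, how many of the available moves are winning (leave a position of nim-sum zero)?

5

In binary:
  0011  (3)
  1001  (9)
  1011  (11)
  1101  (13)
  1100  (12)
  1010  (10)
  ----
  1010  (10)
The overall nim-sum is X = 10. A heap of size p has a winning move iff p XOR X < p (reduce it to p XOR X).
  3: 3 XOR 10 = 9 ≥ 3 — no move.
  9: 9 XOR 10 = 3 < 9 — winning move (to 3).
  11: 11 XOR 10 = 1 < 11 — winning move (to 1).
  13: 13 XOR 10 = 7 < 13 — winning move (to 7).
  12: 12 XOR 10 = 6 < 12 — winning move (to 6).
  10: 10 XOR 10 = 0 < 10 — winning move (to 0).
That gives 5 winning moves.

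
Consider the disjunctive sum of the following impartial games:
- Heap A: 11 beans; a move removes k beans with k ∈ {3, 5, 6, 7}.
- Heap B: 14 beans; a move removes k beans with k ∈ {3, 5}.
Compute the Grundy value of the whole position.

Build the Grundy sequence for heap A with g(k) = mex{g(k−s) : s ∈ {3, 5, 6, 7}, s ≤ k}:
k:     0  1  2  3  4  5  6  7  8  9 10 11
g(k):  0  0  0  1  1  1  2  2  2  3  0  0
So g(11) = 0.
Grundy values for heap B (subtraction set {3, 5}):
k:     0  1  2  3  4  5  6  7  8  9 10 11 12 13 14
g(k):  0  0  0  1  1  1  2  2  0  0  0  1  1  1  2
So g(14) = 2.
By the Sprague-Grundy theorem, the Grundy value of a sum of independent games is the XOR of the component values.
Combined value = 0 XOR 2 = 2.

2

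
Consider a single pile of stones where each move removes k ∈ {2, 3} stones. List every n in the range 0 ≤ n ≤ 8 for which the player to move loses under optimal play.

0, 1, 5, 6

Build the Grundy sequence with g(k) = mex{g(k−s) : s ∈ {2, 3}, s ≤ k}:
g(0) = mex{} = 0
g(1) = mex{} = 0
g(2) = mex{0} = 1
g(3) = mex{0} = 1
g(4) = mex{0,1} = 2
g(5) = mex{1} = 0
g(6) = mex{1,2} = 0
g(7) = mex{0,2} = 1
g(8) = mex{0} = 1
The P-positions (g = 0) in 0..8 are 0, 1, 5, 6.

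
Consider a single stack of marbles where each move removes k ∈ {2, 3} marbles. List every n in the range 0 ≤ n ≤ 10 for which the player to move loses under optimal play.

0, 1, 5, 6, 10

Grundy values for subtraction set {2, 3}:
g(0) = mex{} = 0
g(1) = mex{} = 0
g(2) = mex{0} = 1
g(3) = mex{0} = 1
g(4) = mex{0,1} = 2
g(5) = mex{1} = 0
g(6) = mex{1,2} = 0
g(7) = mex{0,2} = 1
g(8) = mex{0} = 1
g(9) = mex{0,1} = 2
g(10) = mex{1} = 0
The P-positions (g = 0) in 0..10 are 0, 1, 5, 6, 10.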